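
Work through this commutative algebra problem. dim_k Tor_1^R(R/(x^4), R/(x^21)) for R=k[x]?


Tor_1(R/I,R/J)=(I cap J)/IJ=(x^21)/(x^25)
dim=25-21=min(4,21)=4


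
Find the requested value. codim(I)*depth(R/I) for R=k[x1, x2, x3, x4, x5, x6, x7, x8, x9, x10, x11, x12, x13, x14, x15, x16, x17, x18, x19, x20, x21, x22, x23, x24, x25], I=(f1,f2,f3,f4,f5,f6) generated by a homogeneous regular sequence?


codim=6, depth=dim(R/I)=25-6=19
Product=6*19=114


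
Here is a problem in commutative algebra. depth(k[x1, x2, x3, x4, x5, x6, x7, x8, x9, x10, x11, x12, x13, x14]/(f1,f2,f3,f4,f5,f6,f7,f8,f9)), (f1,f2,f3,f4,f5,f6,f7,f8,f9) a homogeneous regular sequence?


depth(R)=14
depth(R/I)=14-9=5


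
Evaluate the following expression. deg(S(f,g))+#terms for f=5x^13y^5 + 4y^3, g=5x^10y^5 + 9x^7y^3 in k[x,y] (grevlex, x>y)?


LT(f)=5x^13y^5, LT(g)=5x^10y^5
lcm(LM)=x^13y^5
S(f,g) (scaled by 25 to clear denominators) = 5*f - 5x^3*g = -45x^10y^3 + 20y^3
2 terms, deg 13.
13+2=15


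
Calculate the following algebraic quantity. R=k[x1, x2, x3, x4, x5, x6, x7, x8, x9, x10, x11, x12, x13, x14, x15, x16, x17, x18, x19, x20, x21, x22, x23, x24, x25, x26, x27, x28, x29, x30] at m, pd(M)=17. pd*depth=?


pd+depth=30
depth=30-17=13
pd*depth=17*13=221


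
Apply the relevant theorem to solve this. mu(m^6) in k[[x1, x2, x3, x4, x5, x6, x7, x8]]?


C(n+d-1,d)=C(13,6)=1716


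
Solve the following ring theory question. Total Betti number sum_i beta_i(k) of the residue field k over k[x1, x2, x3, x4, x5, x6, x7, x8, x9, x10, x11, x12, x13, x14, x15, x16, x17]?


Koszul resolution: beta_i(k)=C(n,i), n=17
sum_i C(17,i) = 2^17 = 131072


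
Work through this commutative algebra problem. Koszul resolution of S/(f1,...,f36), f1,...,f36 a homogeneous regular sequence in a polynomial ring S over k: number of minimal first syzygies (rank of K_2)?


Regular sequence => Koszul complex is the minimal free resolution.
Syz_1 minimally generated by Koszul relations f_i*e_j - f_j*e_i (i<j): mu(Syz_1) = beta_2 = C(m,2) = m(m-1)/2
m=36
36*35/2 = 630


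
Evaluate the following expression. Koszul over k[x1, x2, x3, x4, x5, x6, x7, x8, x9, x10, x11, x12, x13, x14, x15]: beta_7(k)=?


C(n,i)=C(15,7)=6435


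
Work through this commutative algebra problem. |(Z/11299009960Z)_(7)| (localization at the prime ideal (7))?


7-primary part: 11299009960=7^10*40
Size=7^10=282475249


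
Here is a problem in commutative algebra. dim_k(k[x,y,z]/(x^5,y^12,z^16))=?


Basis: x^iy^jz^k, i<5,j<12,k<16
5*12*16=960


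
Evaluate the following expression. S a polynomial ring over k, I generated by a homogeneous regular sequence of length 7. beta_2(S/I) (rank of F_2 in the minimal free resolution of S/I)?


Regular sequence => Koszul complex is the minimal free resolution.
Syz_1 minimally generated by Koszul relations f_i*e_j - f_j*e_i (i<j): mu(Syz_1) = beta_2 = C(m,2) = m(m-1)/2
m=7
7*6/2 = 21


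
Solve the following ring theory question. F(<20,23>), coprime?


gcd(20,23)=1 => F=ab-a-b=20*23-20-23=460-43=417


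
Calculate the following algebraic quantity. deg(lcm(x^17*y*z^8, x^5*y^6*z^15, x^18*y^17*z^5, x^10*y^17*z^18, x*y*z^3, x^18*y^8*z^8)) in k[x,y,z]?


lcm = componentwise max:
x: max(17,5,18,10,1,18)=18
y: max(1,6,17,17,1,8)=17
z: max(8,15,5,18,3,8)=18
Total=18+17+18=53


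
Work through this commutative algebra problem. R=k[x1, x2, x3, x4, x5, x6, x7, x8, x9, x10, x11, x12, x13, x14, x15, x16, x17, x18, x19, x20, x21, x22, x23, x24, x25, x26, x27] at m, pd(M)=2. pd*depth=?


pd+depth=27
depth=27-2=25
pd*depth=2*25=50


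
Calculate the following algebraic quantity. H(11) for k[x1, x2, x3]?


C(d+n-1,n-1)=C(13,2)=78


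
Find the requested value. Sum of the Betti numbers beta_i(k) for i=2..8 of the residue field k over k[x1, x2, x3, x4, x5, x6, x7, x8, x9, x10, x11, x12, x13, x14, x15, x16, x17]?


Koszul resolution: beta_i(k)=C(n,i), n=17
C(17,2)=136, C(17,3)=680, C(17,4)=2380, C(17,5)=6188, C(17,6)=12376, C(17,7)=19448, C(17,8)=24310
Sum=65518


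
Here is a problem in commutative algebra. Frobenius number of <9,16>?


gcd(9,16)=1 => F=ab-a-b=9*16-9-16=144-25=119


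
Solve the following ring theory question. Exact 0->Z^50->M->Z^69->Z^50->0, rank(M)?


Alt sum=0:
(-1)^0*50 + (-1)^1*? + (-1)^2*69 + (-1)^3*50=0
rank(M)=69


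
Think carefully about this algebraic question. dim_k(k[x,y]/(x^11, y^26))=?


Basis: x^i*y^j, i<11, j<26
11*26=286


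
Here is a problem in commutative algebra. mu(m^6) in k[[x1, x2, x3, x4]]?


C(n+d-1,d)=C(9,6)=84


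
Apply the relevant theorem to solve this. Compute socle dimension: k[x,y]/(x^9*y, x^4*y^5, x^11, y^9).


Socle = ann(m) = span of standard monomials u with x*u, y*u in I (staircase corners).
Minimal generators: x^11, x^9*y, x^4*y^5, y^9
Corners: x^3y^8, x^8y^4, x^10
Socle dim=3


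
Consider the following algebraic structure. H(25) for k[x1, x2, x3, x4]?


C(d+n-1,n-1)=C(28,3)=3276


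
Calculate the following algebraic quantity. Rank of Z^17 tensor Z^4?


rank(M(x)N) = rank(M)*rank(N)
17*4 = 68


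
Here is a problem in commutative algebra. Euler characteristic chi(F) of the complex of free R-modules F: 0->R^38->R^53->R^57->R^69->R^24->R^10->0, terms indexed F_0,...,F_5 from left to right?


chi = sum (-1)^i * rank:
(-1)^0*38=38
(-1)^1*53=-53
(-1)^2*57=57
(-1)^3*69=-69
(-1)^4*24=24
(-1)^5*10=-10
chi=-13


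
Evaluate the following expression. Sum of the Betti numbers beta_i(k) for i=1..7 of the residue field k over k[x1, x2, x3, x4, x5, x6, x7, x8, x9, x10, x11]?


Koszul resolution: beta_i(k)=C(n,i), n=11
C(11,1)=11, C(11,2)=55, C(11,3)=165, C(11,4)=330, C(11,5)=462, C(11,6)=462, C(11,7)=330
Sum=1815


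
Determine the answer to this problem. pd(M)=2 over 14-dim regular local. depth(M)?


pd+depth=depth(R)=14
depth=14-2=12


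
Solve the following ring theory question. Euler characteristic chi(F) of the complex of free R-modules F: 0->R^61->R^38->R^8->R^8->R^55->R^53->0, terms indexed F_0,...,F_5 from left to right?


chi = sum (-1)^i * rank:
(-1)^0*61=61
(-1)^1*38=-38
(-1)^2*8=8
(-1)^3*8=-8
(-1)^4*55=55
(-1)^5*53=-53
chi=25


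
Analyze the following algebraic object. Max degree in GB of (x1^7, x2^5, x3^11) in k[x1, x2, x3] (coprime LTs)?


Pure powers, coprime LTs => already GB.
Degrees: 7, 5, 11
Max=11


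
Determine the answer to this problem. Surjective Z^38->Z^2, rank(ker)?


rank(ker) = 38-2 = 36


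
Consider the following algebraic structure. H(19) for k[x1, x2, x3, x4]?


C(d+n-1,n-1)=C(22,3)=1540


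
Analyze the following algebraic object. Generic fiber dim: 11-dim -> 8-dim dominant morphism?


dim(fiber)=dim(X)-dim(Y)=11-8=3


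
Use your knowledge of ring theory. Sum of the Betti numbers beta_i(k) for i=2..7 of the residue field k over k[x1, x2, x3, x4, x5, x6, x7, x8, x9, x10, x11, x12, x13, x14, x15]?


Koszul resolution: beta_i(k)=C(n,i), n=15
C(15,2)=105, C(15,3)=455, C(15,4)=1365, C(15,5)=3003, C(15,6)=5005, C(15,7)=6435
Sum=16368


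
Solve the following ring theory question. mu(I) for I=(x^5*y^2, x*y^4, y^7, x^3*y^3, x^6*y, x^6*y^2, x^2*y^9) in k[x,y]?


Remove redundant (divisible by others).
x^6*y^2 redundant.
x^2*y^9 redundant.
Min: x^6*y, x^5*y^2, x^3*y^3, x*y^4, y^7
Count=5


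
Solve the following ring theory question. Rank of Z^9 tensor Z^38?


rank(M(x)N) = rank(M)*rank(N)
9*38 = 342


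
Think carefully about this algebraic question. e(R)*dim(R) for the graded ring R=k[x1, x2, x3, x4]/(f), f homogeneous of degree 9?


e(R)=deg(f)=9, dim(R)=4-1=3
e*dim=9*3=27


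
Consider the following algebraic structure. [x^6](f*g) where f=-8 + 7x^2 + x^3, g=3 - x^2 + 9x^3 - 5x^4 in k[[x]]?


[x^6] = sum a_i*b_j, i+j=6
  7*-5=-35
  1*9=9
Sum=-26


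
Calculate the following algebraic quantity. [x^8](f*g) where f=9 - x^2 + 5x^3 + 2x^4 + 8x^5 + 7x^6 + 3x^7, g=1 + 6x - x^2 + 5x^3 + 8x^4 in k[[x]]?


[x^8] = sum a_i*b_j, i+j=8
  2*8=16
  8*5=40
  7*-1=-7
  3*6=18
Sum=67


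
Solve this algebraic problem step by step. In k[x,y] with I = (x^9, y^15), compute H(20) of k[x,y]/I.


k[x,y], I = (x^9, y^15), d = 20
Need i < 9 and d-i < 15.
Range: 6 <= i <= 8.
H(20) = 3


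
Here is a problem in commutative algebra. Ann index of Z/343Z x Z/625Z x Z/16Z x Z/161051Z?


Exponent = lcm of the cyclic orders; pairwise coprime => product.
7^3*5^4*2^4*11^5=343*625*16*161051=552404930000


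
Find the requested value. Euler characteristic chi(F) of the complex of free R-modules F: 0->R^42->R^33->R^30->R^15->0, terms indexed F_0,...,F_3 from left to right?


chi = sum (-1)^i * rank:
(-1)^0*42=42
(-1)^1*33=-33
(-1)^2*30=30
(-1)^3*15=-15
chi=24


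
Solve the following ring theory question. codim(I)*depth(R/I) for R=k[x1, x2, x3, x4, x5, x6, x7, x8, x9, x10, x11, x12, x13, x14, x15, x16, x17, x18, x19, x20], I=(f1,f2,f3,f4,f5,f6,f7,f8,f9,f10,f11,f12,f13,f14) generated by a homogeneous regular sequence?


codim=14, depth=dim(R/I)=20-14=6
Product=14*6=84


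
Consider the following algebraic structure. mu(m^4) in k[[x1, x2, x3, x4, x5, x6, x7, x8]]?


C(n+d-1,d)=C(11,4)=330


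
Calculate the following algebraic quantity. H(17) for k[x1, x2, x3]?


C(d+n-1,n-1)=C(19,2)=171


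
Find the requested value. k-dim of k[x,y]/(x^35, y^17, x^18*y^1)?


k[x,y]/I, I = (x^35, y^17, x^18*y^1)
Rect: 35x17=595. Corner: (35-18)x(17-1)=272.
dim = 595-272 = 323


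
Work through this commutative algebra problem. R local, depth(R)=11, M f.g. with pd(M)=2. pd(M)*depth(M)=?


pd+depth=11
depth=11-2=9
pd*depth=2*9=18


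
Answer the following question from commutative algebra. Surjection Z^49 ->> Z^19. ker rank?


rank(ker) = 49-19 = 30


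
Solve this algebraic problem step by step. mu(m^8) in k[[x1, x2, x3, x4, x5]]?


C(n+d-1,d)=C(12,8)=495


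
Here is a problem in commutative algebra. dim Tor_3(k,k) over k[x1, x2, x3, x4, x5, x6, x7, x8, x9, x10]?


Koszul: C(n,i)=C(10,3)=120


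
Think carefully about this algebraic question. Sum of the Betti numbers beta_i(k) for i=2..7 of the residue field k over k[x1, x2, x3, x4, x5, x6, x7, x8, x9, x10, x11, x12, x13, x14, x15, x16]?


Koszul resolution: beta_i(k)=C(n,i), n=16
C(16,2)=120, C(16,3)=560, C(16,4)=1820, C(16,5)=4368, C(16,6)=8008, C(16,7)=11440
Sum=26316


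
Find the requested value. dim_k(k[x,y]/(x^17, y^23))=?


Basis: x^i*y^j, i<17, j<23
17*23=391


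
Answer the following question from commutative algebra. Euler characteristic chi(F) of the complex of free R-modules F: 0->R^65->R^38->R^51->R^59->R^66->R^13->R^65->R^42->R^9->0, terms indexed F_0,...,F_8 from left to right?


chi = sum (-1)^i * rank:
(-1)^0*65=65
(-1)^1*38=-38
(-1)^2*51=51
(-1)^3*59=-59
(-1)^4*66=66
(-1)^5*13=-13
(-1)^6*65=65
(-1)^7*42=-42
(-1)^8*9=9
chi=104


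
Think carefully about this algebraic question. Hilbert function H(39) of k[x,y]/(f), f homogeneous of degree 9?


H(t)=d for t>=d-1.
d=9, t=39
H(39)=9


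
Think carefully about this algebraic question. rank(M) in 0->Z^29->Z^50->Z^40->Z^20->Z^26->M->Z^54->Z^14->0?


Alt sum=0:
(-1)^0*29 + (-1)^1*50 + (-1)^2*40 + (-1)^3*20 + (-1)^4*26 + (-1)^5*? + (-1)^6*54 + (-1)^7*14=0
rank(M)=65


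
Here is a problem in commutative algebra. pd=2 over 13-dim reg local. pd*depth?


pd+depth=13
depth=13-2=11
pd*depth=2*11=22


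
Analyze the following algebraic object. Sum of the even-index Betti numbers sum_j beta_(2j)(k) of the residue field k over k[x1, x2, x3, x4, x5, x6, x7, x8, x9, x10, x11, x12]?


Koszul resolution: beta_i(k)=C(n,i), n=12
sum_even C(12,i) = 2^(n-1) = 2^11 = 2048


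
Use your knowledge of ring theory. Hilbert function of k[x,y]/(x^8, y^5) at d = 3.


k[x,y], I = (x^8, y^5), d = 3
Need i < 8 and d-i < 5.
Range: 0 <= i <= 3.
H(3) = 4


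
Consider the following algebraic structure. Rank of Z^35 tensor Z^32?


rank(M(x)N) = rank(M)*rank(N)
35*32 = 1120


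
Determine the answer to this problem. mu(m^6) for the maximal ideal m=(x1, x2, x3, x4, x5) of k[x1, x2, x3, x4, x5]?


Graded Nakayama: mu(m^d) = dim_k (m^d/m^(d+1)) = #degree-6 monomials in 5 vars
C(n+d-1,d)=C(10,6)=210


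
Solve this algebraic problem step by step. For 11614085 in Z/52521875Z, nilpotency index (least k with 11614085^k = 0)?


11614085^k mod 52521875:
k=1: 11614085
k=2: 28402850
k=3: 24267250
k=4: 16506875
k=5: 0
First zero at k = 5


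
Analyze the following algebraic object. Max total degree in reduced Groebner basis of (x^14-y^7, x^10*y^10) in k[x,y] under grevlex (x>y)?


LT(f1)=x^14, LT(f2)=x^10y^10, lcm=x^14y^10
S(f1,f2) = y^10*f1 - x^4*f2 = -y^17
Reduced GB = {f1, f2, y^17}; degrees 14, 20, 17
Max = 20


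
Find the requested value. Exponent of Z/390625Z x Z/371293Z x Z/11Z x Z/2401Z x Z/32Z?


Exponent = lcm of the cyclic orders; pairwise coprime => product.
5^8*13^5*11^1*7^4*2^5=390625*371293*11*2401*32=122577742787500000


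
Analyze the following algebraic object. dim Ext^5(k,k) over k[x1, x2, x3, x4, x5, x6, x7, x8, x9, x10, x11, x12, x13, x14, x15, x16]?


C(n,i)=C(16,5)=4368


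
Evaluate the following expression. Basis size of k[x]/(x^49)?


Basis: 1,x,...,x^48
dim=49


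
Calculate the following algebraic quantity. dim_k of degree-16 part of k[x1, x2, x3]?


C(d+n-1,n-1)=C(18,2)=153


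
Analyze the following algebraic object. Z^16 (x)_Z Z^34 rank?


rank(M(x)N) = rank(M)*rank(N)
16*34 = 544


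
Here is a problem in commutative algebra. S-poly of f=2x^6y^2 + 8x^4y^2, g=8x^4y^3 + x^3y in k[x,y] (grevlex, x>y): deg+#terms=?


LT(f)=2x^6y^2, LT(g)=8x^4y^3
lcm(LM)=x^6y^3
S(f,g) (scaled by 16 to clear denominators) = 8y*f - 2x^2*g = 64x^4y^3 - 2x^5y
2 terms, deg 7.
7+2=9


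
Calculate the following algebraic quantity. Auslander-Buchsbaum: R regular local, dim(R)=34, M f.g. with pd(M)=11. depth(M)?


pd+depth=depth(R)=34
depth=34-11=23


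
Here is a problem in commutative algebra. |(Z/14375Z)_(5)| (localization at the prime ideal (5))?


5-primary part: 14375=5^4*23
Size=5^4=625


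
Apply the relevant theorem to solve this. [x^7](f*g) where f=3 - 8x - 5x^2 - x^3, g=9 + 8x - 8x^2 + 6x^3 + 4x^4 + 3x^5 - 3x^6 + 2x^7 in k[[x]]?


[x^7] = sum a_i*b_j, i+j=7
  3*2=6
  -8*-3=24
  -5*3=-15
  -1*4=-4
Sum=11


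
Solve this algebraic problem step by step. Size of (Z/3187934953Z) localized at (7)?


7-primary part: 3187934953=7^9*79
Size=7^9=40353607


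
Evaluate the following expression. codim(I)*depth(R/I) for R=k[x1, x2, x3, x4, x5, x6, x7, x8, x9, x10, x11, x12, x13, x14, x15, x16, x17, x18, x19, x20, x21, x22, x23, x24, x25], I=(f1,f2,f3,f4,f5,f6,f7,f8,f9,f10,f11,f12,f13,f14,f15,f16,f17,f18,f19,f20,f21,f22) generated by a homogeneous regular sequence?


codim=22, depth=dim(R/I)=25-22=3
Product=22*3=66


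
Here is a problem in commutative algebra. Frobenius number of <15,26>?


gcd(15,26)=1 => F=ab-a-b=15*26-15-26=390-41=349


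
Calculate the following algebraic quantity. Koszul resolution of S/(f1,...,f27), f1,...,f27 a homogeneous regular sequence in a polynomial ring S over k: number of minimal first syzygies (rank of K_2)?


Regular sequence => Koszul complex is the minimal free resolution.
Syz_1 minimally generated by Koszul relations f_i*e_j - f_j*e_i (i<j): mu(Syz_1) = beta_2 = C(m,2) = m(m-1)/2
m=27
27*26/2 = 351


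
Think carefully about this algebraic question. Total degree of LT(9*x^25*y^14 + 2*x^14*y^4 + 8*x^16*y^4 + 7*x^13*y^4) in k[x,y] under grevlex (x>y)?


LT: 9*x^25*y^14
deg_x=25, deg_y=14
Total=25+14=39


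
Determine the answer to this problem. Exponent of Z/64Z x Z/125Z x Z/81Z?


Exponent = lcm of the cyclic orders; pairwise coprime => product.
2^6*5^3*3^4=64*125*81=648000


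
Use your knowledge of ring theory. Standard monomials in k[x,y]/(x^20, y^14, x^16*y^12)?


k[x,y]/I, I = (x^20, y^14, x^16*y^12)
Rect: 20x14=280. Corner: (20-16)x(14-12)=8.
dim = 280-8 = 272


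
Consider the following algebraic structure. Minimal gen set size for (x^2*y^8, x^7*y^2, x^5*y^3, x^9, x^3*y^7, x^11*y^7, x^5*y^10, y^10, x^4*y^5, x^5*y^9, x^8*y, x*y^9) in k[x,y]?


Remove redundant (divisible by others).
x^5*y^9 redundant.
x^5*y^10 redundant.
x^11*y^7 redundant.
Min: x^9, x^8*y, x^7*y^2, x^5*y^3, x^4*y^5, x^3*y^7, x^2*y^8, x*y^9, y^10
Count=9


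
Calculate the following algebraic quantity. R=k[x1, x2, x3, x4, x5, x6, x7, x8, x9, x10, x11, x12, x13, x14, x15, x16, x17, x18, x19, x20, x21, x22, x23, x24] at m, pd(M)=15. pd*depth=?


pd+depth=24
depth=24-15=9
pd*depth=15*9=135


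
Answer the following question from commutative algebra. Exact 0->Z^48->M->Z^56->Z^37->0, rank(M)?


Alt sum=0:
(-1)^0*48 + (-1)^1*? + (-1)^2*56 + (-1)^3*37=0
rank(M)=67


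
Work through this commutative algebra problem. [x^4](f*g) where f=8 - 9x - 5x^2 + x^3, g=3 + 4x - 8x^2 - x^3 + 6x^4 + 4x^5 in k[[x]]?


[x^4] = sum a_i*b_j, i+j=4
  8*6=48
  -9*-1=9
  -5*-8=40
  1*4=4
Sum=101


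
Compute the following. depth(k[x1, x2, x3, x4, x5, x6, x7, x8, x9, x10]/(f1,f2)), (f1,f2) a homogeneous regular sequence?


depth(R)=10
depth(R/I)=10-2=8


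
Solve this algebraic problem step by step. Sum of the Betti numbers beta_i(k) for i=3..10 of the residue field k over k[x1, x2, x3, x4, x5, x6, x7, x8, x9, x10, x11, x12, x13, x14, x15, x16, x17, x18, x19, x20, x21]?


Koszul resolution: beta_i(k)=C(n,i), n=21
C(21,3)=1330, C(21,4)=5985, C(21,5)=20349, C(21,6)=54264, C(21,7)=116280, C(21,8)=203490, C(21,9)=293930, C(21,10)=352716
Sum=1048344


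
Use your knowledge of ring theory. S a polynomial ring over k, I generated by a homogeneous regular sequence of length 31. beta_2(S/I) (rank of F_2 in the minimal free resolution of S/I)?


Regular sequence => Koszul complex is the minimal free resolution.
Syz_1 minimally generated by Koszul relations f_i*e_j - f_j*e_i (i<j): mu(Syz_1) = beta_2 = C(m,2) = m(m-1)/2
m=31
31*30/2 = 465


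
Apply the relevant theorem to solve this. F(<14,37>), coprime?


gcd(14,37)=1 => F=ab-a-b=14*37-14-37=518-51=467


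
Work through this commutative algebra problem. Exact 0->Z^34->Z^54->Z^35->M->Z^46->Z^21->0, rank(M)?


Alt sum=0:
(-1)^0*34 + (-1)^1*54 + (-1)^2*35 + (-1)^3*? + (-1)^4*46 + (-1)^5*21=0
rank(M)=40


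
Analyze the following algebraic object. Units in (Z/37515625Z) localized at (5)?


Local ring = Z/15625Z.
phi(15625) = 5^5*(5-1) = 12500


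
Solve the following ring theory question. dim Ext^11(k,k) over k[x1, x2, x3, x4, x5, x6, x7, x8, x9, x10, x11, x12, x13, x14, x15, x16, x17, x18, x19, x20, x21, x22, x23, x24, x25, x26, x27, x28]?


C(n,i)=C(28,11)=21474180


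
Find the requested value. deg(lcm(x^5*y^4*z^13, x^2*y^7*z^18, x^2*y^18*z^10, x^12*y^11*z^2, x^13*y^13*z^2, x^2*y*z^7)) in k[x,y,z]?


lcm = componentwise max:
x: max(5,2,2,12,13,2)=13
y: max(4,7,18,11,13,1)=18
z: max(13,18,10,2,2,7)=18
Total=13+18+18=49


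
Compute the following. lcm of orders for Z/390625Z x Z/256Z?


Exponent = lcm of the cyclic orders; pairwise coprime => product.
5^8*2^8=390625*256=100000000


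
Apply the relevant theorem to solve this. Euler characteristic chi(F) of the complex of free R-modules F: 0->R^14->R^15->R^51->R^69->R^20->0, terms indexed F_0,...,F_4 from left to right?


chi = sum (-1)^i * rank:
(-1)^0*14=14
(-1)^1*15=-15
(-1)^2*51=51
(-1)^3*69=-69
(-1)^4*20=20
chi=1


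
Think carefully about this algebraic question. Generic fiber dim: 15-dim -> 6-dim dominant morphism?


dim(fiber)=dim(X)-dim(Y)=15-6=9


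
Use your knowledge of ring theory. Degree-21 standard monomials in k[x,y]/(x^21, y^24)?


k[x,y], I = (x^21, y^24), d = 21
Need i < 21 and d-i < 24.
Range: 0 <= i <= 20.
H(21) = 21


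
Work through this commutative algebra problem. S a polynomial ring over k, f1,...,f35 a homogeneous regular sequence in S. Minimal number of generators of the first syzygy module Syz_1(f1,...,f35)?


Regular sequence => Koszul complex is the minimal free resolution.
Syz_1 minimally generated by Koszul relations f_i*e_j - f_j*e_i (i<j): mu(Syz_1) = beta_2 = C(m,2) = m(m-1)/2
m=35
35*34/2 = 595


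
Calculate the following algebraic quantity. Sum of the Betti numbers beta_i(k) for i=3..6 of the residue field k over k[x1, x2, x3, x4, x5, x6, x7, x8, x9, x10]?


Koszul resolution: beta_i(k)=C(n,i), n=10
C(10,3)=120, C(10,4)=210, C(10,5)=252, C(10,6)=210
Sum=792


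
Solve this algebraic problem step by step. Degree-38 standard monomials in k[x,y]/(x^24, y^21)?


k[x,y], I = (x^24, y^21), d = 38
Need i < 24 and d-i < 21.
Range: 18 <= i <= 23.
H(38) = 6


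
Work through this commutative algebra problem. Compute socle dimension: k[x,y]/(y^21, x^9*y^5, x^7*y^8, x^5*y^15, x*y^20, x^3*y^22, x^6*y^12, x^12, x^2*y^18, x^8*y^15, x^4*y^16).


Socle = ann(m) = span of standard monomials u with x*u, y*u in I (staircase corners).
Redundant generators: x^8*y^15, x^3*y^22
Minimal generators: x^12, x^9*y^5, x^7*y^8, x^6*y^12, x^5*y^15, x^4*y^16, x^2*y^18, x*y^20, y^21
Corners: y^20, xy^19, x^3y^17, x^4y^15, x^5y^14, x^6y^11, x^8y^7, x^11y^4
Socle dim=8


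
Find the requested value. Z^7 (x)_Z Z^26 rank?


rank(M(x)N) = rank(M)*rank(N)
7*26 = 182


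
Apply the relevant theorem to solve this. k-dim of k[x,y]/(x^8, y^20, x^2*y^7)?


k[x,y]/I, I = (x^8, y^20, x^2*y^7)
Rect: 8x20=160. Corner: (8-2)x(20-7)=78.
dim = 160-78 = 82


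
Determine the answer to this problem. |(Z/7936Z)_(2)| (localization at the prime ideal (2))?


2-primary part: 7936=2^8*31
Size=2^8=256


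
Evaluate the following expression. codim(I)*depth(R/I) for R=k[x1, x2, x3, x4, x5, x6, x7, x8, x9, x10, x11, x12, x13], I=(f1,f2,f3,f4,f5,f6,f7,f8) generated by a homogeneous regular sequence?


codim=8, depth=dim(R/I)=13-8=5
Product=8*5=40


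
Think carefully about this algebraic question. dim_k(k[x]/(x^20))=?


Basis: 1,x,...,x^19
dim=20


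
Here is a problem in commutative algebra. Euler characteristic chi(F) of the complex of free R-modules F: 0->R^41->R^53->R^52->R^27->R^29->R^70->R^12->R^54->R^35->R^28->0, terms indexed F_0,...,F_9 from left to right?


chi = sum (-1)^i * rank:
(-1)^0*41=41
(-1)^1*53=-53
(-1)^2*52=52
(-1)^3*27=-27
(-1)^4*29=29
(-1)^5*70=-70
(-1)^6*12=12
(-1)^7*54=-54
(-1)^8*35=35
(-1)^9*28=-28
chi=-63


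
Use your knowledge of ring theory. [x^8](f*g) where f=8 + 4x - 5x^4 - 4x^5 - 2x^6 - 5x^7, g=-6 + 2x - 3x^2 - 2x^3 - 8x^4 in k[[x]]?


[x^8] = sum a_i*b_j, i+j=8
  -5*-8=40
  -4*-2=8
  -2*-3=6
  -5*2=-10
Sum=44


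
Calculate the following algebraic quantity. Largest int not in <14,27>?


gcd(14,27)=1 => F=ab-a-b=14*27-14-27=378-41=337


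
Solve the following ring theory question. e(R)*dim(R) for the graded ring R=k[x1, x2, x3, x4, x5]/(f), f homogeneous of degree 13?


e(R)=deg(f)=13, dim(R)=5-1=4
e*dim=13*4=52


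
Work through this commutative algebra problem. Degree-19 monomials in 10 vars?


C(d+n-1,n-1)=C(28,9)=6906900


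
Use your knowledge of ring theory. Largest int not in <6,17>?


gcd(6,17)=1 => F=ab-a-b=6*17-6-17=102-23=79


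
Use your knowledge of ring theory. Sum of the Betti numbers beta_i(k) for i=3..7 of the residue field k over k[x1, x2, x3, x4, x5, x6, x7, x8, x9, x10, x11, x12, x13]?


Koszul resolution: beta_i(k)=C(n,i), n=13
C(13,3)=286, C(13,4)=715, C(13,5)=1287, C(13,6)=1716, C(13,7)=1716
Sum=5720


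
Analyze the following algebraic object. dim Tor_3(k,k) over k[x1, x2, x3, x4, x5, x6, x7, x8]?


Koszul: C(n,i)=C(8,3)=56


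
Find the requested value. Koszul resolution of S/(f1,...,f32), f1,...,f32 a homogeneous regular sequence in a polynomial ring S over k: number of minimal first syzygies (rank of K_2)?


Regular sequence => Koszul complex is the minimal free resolution.
Syz_1 minimally generated by Koszul relations f_i*e_j - f_j*e_i (i<j): mu(Syz_1) = beta_2 = C(m,2) = m(m-1)/2
m=32
32*31/2 = 496


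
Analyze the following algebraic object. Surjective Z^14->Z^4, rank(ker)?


rank(ker) = 14-4 = 10


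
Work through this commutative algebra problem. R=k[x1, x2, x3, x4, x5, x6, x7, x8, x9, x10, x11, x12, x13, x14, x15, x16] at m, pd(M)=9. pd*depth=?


pd+depth=16
depth=16-9=7
pd*depth=9*7=63


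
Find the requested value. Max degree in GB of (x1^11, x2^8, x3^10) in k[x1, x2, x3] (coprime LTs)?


Pure powers, coprime LTs => already GB.
Degrees: 11, 8, 10
Max=11


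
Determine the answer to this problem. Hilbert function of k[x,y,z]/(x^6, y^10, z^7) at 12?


Need i<6, j<10, k<7 with i+j+k=12.
For each i, j ranges over max(0,12-i-6)..min(9,12-i):
  i=0: j in [6,9] -> 4
  i=1: j in [5,9] -> 5
  i=2: j in [4,9] -> 6
  i=3: j in [3,9] -> 7
  i=4: j in [2,8] -> 7
  i=5: j in [1,7] -> 7
H(12) = 4+5+6+7+7+7 = 36


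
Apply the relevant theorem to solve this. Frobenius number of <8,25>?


gcd(8,25)=1 => F=ab-a-b=8*25-8-25=200-33=167


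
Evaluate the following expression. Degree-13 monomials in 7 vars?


C(d+n-1,n-1)=C(19,6)=27132


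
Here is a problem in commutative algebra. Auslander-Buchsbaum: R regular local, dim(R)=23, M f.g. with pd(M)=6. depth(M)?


pd+depth=depth(R)=23
depth=23-6=17


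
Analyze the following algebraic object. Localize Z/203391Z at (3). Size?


3-primary part: 203391=3^8*31
Size=3^8=6561


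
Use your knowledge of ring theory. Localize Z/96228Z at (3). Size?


3-primary part: 96228=3^7*44
Size=3^7=2187


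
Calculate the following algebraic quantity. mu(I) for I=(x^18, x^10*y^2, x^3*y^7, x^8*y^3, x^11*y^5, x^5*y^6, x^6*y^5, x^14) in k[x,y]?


Remove redundant (divisible by others).
x^18 redundant.
x^11*y^5 redundant.
Min: x^14, x^10*y^2, x^8*y^3, x^6*y^5, x^5*y^6, x^3*y^7
Count=6


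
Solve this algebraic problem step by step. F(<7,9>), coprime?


gcd(7,9)=1 => F=ab-a-b=7*9-7-9=63-16=47


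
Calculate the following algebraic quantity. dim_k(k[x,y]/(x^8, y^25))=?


Basis: x^i*y^j, i<8, j<25
8*25=200


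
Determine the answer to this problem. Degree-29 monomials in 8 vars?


C(d+n-1,n-1)=C(36,7)=8347680


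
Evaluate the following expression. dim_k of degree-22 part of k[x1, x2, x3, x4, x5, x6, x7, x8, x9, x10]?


C(d+n-1,n-1)=C(31,9)=20160075


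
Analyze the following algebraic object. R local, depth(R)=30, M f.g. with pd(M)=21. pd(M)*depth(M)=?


pd+depth=30
depth=30-21=9
pd*depth=21*9=189


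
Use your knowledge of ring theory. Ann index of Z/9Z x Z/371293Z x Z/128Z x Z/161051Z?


Exponent = lcm of the cyclic orders; pairwise coprime => product.
3^2*13^5*2^7*11^5=9*371293*128*161051=68886269502336


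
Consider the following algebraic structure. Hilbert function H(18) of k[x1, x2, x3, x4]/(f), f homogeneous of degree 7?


C(21,3)-C(14,3)=1330-364=966


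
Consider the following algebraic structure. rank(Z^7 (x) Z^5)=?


rank(M(x)N) = rank(M)*rank(N)
7*5 = 35


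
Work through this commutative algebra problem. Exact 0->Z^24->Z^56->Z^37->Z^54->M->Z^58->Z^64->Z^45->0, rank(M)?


Alt sum=0:
(-1)^0*24 + (-1)^1*56 + (-1)^2*37 + (-1)^3*54 + (-1)^4*? + (-1)^5*58 + (-1)^6*64 + (-1)^7*45=0
rank(M)=88


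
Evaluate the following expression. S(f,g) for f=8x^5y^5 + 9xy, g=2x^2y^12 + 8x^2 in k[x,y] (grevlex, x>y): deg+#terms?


LT(f)=8x^5y^5, LT(g)=2x^2y^12
lcm(LM)=x^5y^12
S(f,g) (scaled by 16 to clear denominators) = 2y^7*f - 8x^3*g = 18xy^8 - 64x^5
2 terms, deg 9.
9+2=11


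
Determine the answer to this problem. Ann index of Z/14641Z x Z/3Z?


Exponent = lcm of the cyclic orders; pairwise coprime => product.
11^4*3^1=14641*3=43923


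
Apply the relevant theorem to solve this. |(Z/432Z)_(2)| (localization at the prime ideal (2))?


2-primary part: 432=2^4*27
Size=2^4=16


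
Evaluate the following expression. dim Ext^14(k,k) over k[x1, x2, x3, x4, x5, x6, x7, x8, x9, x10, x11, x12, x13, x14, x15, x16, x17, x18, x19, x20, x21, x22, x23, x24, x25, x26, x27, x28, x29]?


C(n,i)=C(29,14)=77558760


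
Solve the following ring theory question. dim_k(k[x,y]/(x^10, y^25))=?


Basis: x^i*y^j, i<10, j<25
10*25=250


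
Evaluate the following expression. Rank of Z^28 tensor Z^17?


rank(M(x)N) = rank(M)*rank(N)
28*17 = 476


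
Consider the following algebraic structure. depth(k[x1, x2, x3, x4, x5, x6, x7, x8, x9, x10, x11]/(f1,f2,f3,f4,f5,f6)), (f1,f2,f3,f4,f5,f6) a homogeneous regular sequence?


depth(R)=11
depth(R/I)=11-6=5


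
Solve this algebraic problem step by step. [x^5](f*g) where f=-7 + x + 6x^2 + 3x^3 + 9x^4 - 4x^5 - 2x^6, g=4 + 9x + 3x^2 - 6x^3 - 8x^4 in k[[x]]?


[x^5] = sum a_i*b_j, i+j=5
  1*-8=-8
  6*-6=-36
  3*3=9
  9*9=81
  -4*4=-16
Sum=30


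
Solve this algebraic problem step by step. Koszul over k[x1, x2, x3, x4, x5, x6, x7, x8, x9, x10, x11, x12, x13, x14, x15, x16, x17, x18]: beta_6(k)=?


C(n,i)=C(18,6)=18564


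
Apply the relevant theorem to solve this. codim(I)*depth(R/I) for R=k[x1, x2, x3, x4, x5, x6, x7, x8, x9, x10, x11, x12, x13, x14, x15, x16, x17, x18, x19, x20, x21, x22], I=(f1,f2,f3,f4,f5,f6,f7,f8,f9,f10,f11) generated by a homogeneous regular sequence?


codim=11, depth=dim(R/I)=22-11=11
Product=11*11=121


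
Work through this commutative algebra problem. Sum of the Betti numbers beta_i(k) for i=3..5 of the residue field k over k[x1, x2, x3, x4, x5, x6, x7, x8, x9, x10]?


Koszul resolution: beta_i(k)=C(n,i), n=10
C(10,3)=120, C(10,4)=210, C(10,5)=252
Sum=582


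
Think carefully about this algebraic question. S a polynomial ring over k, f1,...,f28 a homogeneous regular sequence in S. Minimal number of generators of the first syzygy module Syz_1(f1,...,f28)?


Regular sequence => Koszul complex is the minimal free resolution.
Syz_1 minimally generated by Koszul relations f_i*e_j - f_j*e_i (i<j): mu(Syz_1) = beta_2 = C(m,2) = m(m-1)/2
m=28
28*27/2 = 378


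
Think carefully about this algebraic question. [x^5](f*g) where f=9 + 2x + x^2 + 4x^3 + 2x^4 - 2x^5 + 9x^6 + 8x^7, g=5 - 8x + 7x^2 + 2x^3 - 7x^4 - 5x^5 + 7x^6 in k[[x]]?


[x^5] = sum a_i*b_j, i+j=5
  9*-5=-45
  2*-7=-14
  1*2=2
  4*7=28
  2*-8=-16
  -2*5=-10
Sum=-55


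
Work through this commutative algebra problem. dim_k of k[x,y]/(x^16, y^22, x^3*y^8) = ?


k[x,y]/I, I = (x^16, y^22, x^3*y^8)
Rect: 16x22=352. Corner: (16-3)x(22-8)=182.
dim = 352-182 = 170


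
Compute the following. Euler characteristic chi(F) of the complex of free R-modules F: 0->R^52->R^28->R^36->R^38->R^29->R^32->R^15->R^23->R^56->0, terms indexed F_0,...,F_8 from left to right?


chi = sum (-1)^i * rank:
(-1)^0*52=52
(-1)^1*28=-28
(-1)^2*36=36
(-1)^3*38=-38
(-1)^4*29=29
(-1)^5*32=-32
(-1)^6*15=15
(-1)^7*23=-23
(-1)^8*56=56
chi=67


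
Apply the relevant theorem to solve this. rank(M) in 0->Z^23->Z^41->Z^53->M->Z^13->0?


Alt sum=0:
(-1)^0*23 + (-1)^1*41 + (-1)^2*53 + (-1)^3*? + (-1)^4*13=0
rank(M)=48


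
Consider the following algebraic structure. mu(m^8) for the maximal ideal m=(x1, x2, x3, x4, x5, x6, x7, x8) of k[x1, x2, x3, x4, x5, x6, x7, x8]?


Graded Nakayama: mu(m^d) = dim_k (m^d/m^(d+1)) = #degree-8 monomials in 8 vars
C(n+d-1,d)=C(15,8)=6435


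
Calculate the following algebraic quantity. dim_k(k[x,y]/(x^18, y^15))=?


Basis: x^i*y^j, i<18, j<15
18*15=270


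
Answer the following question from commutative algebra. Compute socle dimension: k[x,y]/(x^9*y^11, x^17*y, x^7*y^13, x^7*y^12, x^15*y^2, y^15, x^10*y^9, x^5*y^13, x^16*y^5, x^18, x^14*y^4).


Socle = ann(m) = span of standard monomials u with x*u, y*u in I (staircase corners).
Redundant generators: x^16*y^5, x^7*y^13
Minimal generators: x^18, x^17*y, x^15*y^2, x^14*y^4, x^10*y^9, x^9*y^11, x^7*y^12, x^5*y^13, y^15
Corners: x^4y^14, x^6y^12, x^8y^11, x^9y^10, x^13y^8, x^14y^3, x^16y, x^17
Socle dim=8


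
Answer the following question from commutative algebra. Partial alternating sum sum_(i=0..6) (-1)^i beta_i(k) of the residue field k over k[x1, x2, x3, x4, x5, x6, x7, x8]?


Koszul resolution: beta_i(k)=C(n,i), n=8
sum_(i=0..p) (-1)^i C(n,i) = (-1)^p C(n-1,p)
(-1)^6*C(7,6) = (-1)^6*7 = 7


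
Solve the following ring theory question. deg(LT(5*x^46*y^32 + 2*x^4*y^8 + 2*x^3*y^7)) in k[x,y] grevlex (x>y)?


LT: 5*x^46*y^32
deg_x=46, deg_y=32
Total=46+32=78


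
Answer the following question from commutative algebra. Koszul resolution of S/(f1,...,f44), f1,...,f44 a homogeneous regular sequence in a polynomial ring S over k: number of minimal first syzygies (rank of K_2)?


Regular sequence => Koszul complex is the minimal free resolution.
Syz_1 minimally generated by Koszul relations f_i*e_j - f_j*e_i (i<j): mu(Syz_1) = beta_2 = C(m,2) = m(m-1)/2
m=44
44*43/2 = 946


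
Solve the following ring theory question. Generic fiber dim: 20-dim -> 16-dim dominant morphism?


dim(fiber)=dim(X)-dim(Y)=20-16=4


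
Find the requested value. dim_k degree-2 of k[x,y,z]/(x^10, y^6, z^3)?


Need i<10, j<6, k<3 with i+j+k=2.
For each i, j ranges over max(0,2-i-2)..min(5,2-i):
  i=0: j in [0,2] -> 3
  i=1: j in [0,1] -> 2
  i=2: j in [0,0] -> 1
H(2) = 3+2+1 = 6


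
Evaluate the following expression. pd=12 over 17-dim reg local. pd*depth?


pd+depth=17
depth=17-12=5
pd*depth=12*5=60


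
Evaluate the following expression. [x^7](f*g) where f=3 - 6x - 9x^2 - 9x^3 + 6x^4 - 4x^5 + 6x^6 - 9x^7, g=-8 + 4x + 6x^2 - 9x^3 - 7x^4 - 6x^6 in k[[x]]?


[x^7] = sum a_i*b_j, i+j=7
  -6*-6=36
  -9*-7=63
  6*-9=-54
  -4*6=-24
  6*4=24
  -9*-8=72
Sum=117


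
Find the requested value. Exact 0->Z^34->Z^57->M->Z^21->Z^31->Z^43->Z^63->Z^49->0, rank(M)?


Alt sum=0:
(-1)^0*34 + (-1)^1*57 + (-1)^2*? + (-1)^3*21 + (-1)^4*31 + (-1)^5*43 + (-1)^6*63 + (-1)^7*49=0
rank(M)=42


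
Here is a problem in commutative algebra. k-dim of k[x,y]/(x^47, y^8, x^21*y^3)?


k[x,y]/I, I = (x^47, y^8, x^21*y^3)
Rect: 47x8=376. Corner: (47-21)x(8-3)=130.
dim = 376-130 = 246


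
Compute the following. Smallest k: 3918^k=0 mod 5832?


3918^k mod 5832:
k=1: 3918
k=2: 900
k=3: 3672
k=4: 5184
k=5: 3888
k=6: 0
First zero at k = 6


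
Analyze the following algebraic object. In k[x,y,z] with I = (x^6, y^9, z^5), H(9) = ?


Need i<6, j<9, k<5 with i+j+k=9.
For each i, j ranges over max(0,9-i-4)..min(8,9-i):
  i=0: j in [5,8] -> 4
  i=1: j in [4,8] -> 5
  i=2: j in [3,7] -> 5
  i=3: j in [2,6] -> 5
  i=4: j in [1,5] -> 5
  i=5: j in [0,4] -> 5
H(9) = 4+5+5+5+5+5 = 29


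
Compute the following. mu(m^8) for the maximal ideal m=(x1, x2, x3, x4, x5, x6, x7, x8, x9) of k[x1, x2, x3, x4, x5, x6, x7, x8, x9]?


Graded Nakayama: mu(m^d) = dim_k (m^d/m^(d+1)) = #degree-8 monomials in 9 vars
C(n+d-1,d)=C(16,8)=12870


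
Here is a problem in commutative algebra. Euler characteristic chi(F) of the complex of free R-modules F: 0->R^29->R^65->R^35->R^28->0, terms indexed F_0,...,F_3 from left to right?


chi = sum (-1)^i * rank:
(-1)^0*29=29
(-1)^1*65=-65
(-1)^2*35=35
(-1)^3*28=-28
chi=-29


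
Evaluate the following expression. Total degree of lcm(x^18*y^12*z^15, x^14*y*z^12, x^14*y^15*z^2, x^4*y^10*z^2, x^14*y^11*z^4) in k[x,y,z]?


lcm = componentwise max:
x: max(18,14,14,4,14)=18
y: max(12,1,15,10,11)=15
z: max(15,12,2,2,4)=15
Total=18+15+15=48


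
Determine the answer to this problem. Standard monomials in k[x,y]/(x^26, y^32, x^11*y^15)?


k[x,y]/I, I = (x^26, y^32, x^11*y^15)
Rect: 26x32=832. Corner: (26-11)x(32-15)=255.
dim = 832-255 = 577


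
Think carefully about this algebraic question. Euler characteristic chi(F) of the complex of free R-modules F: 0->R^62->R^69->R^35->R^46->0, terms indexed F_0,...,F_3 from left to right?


chi = sum (-1)^i * rank:
(-1)^0*62=62
(-1)^1*69=-69
(-1)^2*35=35
(-1)^3*46=-46
chi=-18


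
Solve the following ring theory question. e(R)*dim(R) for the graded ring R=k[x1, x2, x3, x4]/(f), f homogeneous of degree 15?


e(R)=deg(f)=15, dim(R)=4-1=3
e*dim=15*3=45


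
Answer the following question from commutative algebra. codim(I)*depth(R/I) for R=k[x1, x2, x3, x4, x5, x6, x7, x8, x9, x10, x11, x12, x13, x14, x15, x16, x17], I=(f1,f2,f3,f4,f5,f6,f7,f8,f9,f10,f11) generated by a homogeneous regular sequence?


codim=11, depth=dim(R/I)=17-11=6
Product=11*6=66


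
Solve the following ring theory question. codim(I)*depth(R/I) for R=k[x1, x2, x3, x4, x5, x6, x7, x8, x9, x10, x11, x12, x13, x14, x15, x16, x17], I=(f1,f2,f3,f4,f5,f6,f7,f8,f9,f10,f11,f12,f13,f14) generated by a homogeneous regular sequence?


codim=14, depth=dim(R/I)=17-14=3
Product=14*3=42


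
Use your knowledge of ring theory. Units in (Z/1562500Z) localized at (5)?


Local ring = Z/390625Z.
phi(390625) = 5^7*(5-1) = 312500


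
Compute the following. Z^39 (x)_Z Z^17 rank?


rank(M(x)N) = rank(M)*rank(N)
39*17 = 663


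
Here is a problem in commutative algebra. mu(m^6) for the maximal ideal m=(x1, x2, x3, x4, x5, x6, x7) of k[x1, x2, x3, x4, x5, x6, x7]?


Graded Nakayama: mu(m^d) = dim_k (m^d/m^(d+1)) = #degree-6 monomials in 7 vars
C(n+d-1,d)=C(12,6)=924


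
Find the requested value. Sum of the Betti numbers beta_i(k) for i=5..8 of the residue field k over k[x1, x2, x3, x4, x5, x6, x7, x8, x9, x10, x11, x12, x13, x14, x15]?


Koszul resolution: beta_i(k)=C(n,i), n=15
C(15,5)=3003, C(15,6)=5005, C(15,7)=6435, C(15,8)=6435
Sum=20878


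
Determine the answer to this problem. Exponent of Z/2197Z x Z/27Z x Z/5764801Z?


Exponent = lcm of the cyclic orders; pairwise coprime => product.
13^3*3^3*7^8=2197*27*5764801=341962230519


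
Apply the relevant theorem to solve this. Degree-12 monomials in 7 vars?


C(d+n-1,n-1)=C(18,6)=18564


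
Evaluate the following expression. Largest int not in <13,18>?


gcd(13,18)=1 => F=ab-a-b=13*18-13-18=234-31=203


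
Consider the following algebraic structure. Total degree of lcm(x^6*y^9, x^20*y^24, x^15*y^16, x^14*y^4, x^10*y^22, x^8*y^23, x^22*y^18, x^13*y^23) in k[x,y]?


lcm = componentwise max:
x: max(6,20,15,14,10,8,22,13)=22
y: max(9,24,16,4,22,23,18,23)=24
Total=22+24=46


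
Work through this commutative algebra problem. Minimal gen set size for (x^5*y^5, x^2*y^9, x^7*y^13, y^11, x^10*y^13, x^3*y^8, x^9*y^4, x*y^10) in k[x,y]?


Remove redundant (divisible by others).
x^10*y^13 redundant.
x^7*y^13 redundant.
Min: x^9*y^4, x^5*y^5, x^3*y^8, x^2*y^9, x*y^10, y^11
Count=6


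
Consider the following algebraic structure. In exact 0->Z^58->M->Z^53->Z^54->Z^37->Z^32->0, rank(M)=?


Alt sum=0:
(-1)^0*58 + (-1)^1*? + (-1)^2*53 + (-1)^3*54 + (-1)^4*37 + (-1)^5*32=0
rank(M)=62


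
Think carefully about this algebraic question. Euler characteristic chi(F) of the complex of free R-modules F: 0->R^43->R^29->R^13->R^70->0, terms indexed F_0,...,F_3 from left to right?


chi = sum (-1)^i * rank:
(-1)^0*43=43
(-1)^1*29=-29
(-1)^2*13=13
(-1)^3*70=-70
chi=-43


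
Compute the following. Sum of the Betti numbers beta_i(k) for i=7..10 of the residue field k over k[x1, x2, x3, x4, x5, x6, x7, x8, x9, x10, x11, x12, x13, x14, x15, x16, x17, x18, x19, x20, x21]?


Koszul resolution: beta_i(k)=C(n,i), n=21
C(21,7)=116280, C(21,8)=203490, C(21,9)=293930, C(21,10)=352716
Sum=966416


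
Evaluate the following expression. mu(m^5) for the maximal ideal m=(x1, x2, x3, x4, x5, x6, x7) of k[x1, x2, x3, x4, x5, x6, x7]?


Graded Nakayama: mu(m^d) = dim_k (m^d/m^(d+1)) = #degree-5 monomials in 7 vars
C(n+d-1,d)=C(11,5)=462


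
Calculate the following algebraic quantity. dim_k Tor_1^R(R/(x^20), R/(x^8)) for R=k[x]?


Tor_1(R/I,R/J)=(I cap J)/IJ=(x^20)/(x^28)
dim=28-20=min(20,8)=8


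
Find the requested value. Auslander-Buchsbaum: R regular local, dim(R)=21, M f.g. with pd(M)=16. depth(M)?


pd+depth=depth(R)=21
depth=21-16=5


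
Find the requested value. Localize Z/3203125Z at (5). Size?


5-primary part: 3203125=5^7*41
Size=5^7=78125
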